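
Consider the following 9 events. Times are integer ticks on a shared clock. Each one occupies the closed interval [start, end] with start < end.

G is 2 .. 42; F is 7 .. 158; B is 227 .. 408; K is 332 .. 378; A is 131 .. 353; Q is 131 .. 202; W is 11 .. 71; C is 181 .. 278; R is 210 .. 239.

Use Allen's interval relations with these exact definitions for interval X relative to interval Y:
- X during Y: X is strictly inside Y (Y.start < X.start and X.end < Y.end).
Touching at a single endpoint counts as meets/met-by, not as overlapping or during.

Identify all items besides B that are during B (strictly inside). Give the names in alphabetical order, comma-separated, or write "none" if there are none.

K

Target B = [227, 408].
A [131, 353] → overlaps → no.
C [181, 278] → overlaps → no.
F [7, 158] → before → no.
G [2, 42] → before → no.
K [332, 378] → during → yes.
Q [131, 202] → before → no.
R [210, 239] → overlaps → no.
W [11, 71] → before → no.
Result: K.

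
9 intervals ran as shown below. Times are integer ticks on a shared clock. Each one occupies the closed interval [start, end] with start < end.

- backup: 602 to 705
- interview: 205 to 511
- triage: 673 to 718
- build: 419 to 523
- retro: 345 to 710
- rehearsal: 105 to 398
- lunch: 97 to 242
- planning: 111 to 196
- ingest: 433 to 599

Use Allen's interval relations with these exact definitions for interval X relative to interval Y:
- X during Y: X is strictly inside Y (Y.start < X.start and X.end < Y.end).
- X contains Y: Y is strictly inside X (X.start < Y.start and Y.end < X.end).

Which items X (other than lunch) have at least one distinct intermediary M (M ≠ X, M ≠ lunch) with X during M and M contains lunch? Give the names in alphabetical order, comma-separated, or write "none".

none

Target lunch = [97, 242].
Intermediaries M with M contains lunch: none.
Union: none.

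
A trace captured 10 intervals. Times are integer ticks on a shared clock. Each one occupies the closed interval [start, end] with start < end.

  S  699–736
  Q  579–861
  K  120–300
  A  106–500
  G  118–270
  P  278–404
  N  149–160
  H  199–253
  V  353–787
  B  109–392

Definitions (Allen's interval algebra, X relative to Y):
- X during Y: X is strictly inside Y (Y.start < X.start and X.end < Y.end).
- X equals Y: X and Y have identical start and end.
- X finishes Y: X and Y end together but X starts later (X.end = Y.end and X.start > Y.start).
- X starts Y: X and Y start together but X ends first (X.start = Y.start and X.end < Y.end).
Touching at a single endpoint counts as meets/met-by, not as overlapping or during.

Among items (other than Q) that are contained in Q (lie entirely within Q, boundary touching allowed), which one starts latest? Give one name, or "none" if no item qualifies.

Target Q = [579, 861].
A [106, 500] → before → excluded.
B [109, 392] → before → excluded.
G [118, 270] → before → excluded.
H [199, 253] → before → excluded.
K [120, 300] → before → excluded.
N [149, 160] → before → excluded.
P [278, 404] → before → excluded.
S [699, 736] → during → candidate.
V [353, 787] → overlaps → excluded.
Among candidates, latest start is 699 → S.

S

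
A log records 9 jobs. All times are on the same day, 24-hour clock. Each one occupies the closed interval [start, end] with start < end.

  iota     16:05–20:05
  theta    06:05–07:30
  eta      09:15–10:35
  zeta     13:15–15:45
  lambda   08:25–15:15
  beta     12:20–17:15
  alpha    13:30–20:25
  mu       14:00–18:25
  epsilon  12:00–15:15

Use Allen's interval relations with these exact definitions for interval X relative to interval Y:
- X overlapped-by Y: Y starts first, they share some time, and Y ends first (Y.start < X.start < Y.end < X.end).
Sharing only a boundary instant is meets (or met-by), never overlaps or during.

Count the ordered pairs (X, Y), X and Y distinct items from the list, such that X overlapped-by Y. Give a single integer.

Checking all 72 ordered pairs for relation 'overlapped-by'; matching pairs in alphabetical order:
(alpha, beta): alpha overlapped-by beta ✓
(alpha, epsilon): alpha overlapped-by epsilon ✓
(alpha, lambda): alpha overlapped-by lambda ✓
(alpha, zeta): alpha overlapped-by zeta ✓
(beta, epsilon): beta overlapped-by epsilon ✓
(beta, lambda): beta overlapped-by lambda ✓
(iota, beta): iota overlapped-by beta ✓
(iota, mu): iota overlapped-by mu ✓
(mu, beta): mu overlapped-by beta ✓
(mu, epsilon): mu overlapped-by epsilon ✓
(mu, lambda): mu overlapped-by lambda ✓
(mu, zeta): mu overlapped-by zeta ✓
(zeta, epsilon): zeta overlapped-by epsilon ✓
(zeta, lambda): zeta overlapped-by lambda ✓
Count: 14.

14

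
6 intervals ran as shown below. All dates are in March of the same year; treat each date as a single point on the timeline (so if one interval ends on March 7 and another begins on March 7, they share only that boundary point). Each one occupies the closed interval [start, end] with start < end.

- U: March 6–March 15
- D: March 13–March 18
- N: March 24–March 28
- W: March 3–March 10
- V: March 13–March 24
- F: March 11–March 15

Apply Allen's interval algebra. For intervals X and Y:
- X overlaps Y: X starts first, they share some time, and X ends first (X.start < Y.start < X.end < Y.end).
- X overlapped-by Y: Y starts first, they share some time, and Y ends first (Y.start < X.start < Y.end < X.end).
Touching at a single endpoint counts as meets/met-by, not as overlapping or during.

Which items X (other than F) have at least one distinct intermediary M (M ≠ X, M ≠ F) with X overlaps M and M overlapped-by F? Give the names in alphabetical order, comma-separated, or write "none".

Target F = [March 11, March 15].
Intermediaries M with M overlapped-by F: D, V.
Via D — items with X overlaps D: U.
Via V — items with X overlaps V: U.
Union: U.

U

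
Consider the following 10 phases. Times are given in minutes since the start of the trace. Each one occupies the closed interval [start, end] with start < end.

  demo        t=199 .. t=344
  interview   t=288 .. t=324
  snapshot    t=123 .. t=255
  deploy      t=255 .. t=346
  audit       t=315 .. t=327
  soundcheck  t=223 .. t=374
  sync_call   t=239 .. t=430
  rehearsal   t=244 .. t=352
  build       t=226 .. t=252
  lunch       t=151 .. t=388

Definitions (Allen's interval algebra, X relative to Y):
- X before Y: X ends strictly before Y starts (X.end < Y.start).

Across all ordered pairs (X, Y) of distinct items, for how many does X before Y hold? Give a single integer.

5

Checking all 90 ordered pairs for relation 'before'; matching pairs in alphabetical order:
(build, audit): build before audit ✓
(build, deploy): build before deploy ✓
(build, interview): build before interview ✓
(snapshot, audit): snapshot before audit ✓
(snapshot, interview): snapshot before interview ✓
Count: 5.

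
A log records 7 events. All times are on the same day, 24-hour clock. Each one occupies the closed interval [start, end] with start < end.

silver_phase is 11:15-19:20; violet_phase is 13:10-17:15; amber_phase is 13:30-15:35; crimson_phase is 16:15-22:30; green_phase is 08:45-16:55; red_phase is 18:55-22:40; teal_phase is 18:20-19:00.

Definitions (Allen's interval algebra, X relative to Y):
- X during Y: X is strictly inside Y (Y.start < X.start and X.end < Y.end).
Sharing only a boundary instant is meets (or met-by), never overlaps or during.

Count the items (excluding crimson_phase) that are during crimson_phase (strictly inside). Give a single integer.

Target crimson_phase = [16:15, 22:30].
amber_phase [13:30, 15:35] → before → no.
green_phase [08:45, 16:55] → overlaps → no.
red_phase [18:55, 22:40] → overlapped-by → no.
silver_phase [11:15, 19:20] → overlaps → no.
teal_phase [18:20, 19:00] → during → counts.
violet_phase [13:10, 17:15] → overlaps → no.
Total: 1.

1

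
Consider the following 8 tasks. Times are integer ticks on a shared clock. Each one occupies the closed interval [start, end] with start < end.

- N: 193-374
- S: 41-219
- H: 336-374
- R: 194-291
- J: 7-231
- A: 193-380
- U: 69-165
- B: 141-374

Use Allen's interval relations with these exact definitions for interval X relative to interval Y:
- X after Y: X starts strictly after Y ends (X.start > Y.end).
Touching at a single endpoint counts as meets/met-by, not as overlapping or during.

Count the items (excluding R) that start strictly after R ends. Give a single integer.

Target R = [194, 291].
A [193, 380] → contains → no.
B [141, 374] → contains → no.
H [336, 374] → after → counts.
J [7, 231] → overlaps → no.
N [193, 374] → contains → no.
S [41, 219] → overlaps → no.
U [69, 165] → before → no.
Total: 1.

1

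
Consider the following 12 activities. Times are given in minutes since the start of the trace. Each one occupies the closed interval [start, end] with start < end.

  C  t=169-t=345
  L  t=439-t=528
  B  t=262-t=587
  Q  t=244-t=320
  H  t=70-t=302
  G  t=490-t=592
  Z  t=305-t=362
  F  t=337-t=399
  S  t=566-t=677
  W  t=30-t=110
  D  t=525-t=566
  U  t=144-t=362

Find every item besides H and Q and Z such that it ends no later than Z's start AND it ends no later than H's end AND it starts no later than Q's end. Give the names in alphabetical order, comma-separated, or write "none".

Conditions: its end is no later than Z's start (X.end <= t=305) AND its end is no later than H's end (X.end <= t=302) AND its start is no later than Q's end (X.start <= t=320).
B: end t=587 <= t=305? ✗; end t=587 <= t=302? ✗; start t=262 <= t=320? ✓ → no.
C: end t=345 <= t=305? ✗; end t=345 <= t=302? ✗; start t=169 <= t=320? ✓ → no.
D: end t=566 <= t=305? ✗; end t=566 <= t=302? ✗; start t=525 <= t=320? ✗ → no.
F: end t=399 <= t=305? ✗; end t=399 <= t=302? ✗; start t=337 <= t=320? ✗ → no.
G: end t=592 <= t=305? ✗; end t=592 <= t=302? ✗; start t=490 <= t=320? ✗ → no.
L: end t=528 <= t=305? ✗; end t=528 <= t=302? ✗; start t=439 <= t=320? ✗ → no.
S: end t=677 <= t=305? ✗; end t=677 <= t=302? ✗; start t=566 <= t=320? ✗ → no.
U: end t=362 <= t=305? ✗; end t=362 <= t=302? ✗; start t=144 <= t=320? ✓ → no.
W: end t=110 <= t=305? ✓; end t=110 <= t=302? ✓; start t=30 <= t=320? ✓ → yes.
Result: W.

W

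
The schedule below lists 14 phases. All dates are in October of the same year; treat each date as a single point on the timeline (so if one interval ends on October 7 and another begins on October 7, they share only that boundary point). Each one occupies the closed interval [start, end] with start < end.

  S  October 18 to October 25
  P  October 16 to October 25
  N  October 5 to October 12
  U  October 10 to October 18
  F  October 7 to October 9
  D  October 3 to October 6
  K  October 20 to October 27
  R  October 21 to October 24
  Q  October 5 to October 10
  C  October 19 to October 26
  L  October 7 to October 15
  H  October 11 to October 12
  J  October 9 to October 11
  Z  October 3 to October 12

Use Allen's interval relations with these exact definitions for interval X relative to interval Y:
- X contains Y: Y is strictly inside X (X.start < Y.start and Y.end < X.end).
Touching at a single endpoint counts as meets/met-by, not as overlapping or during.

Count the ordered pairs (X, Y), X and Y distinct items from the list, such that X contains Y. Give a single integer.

13

Checking all 182 ordered pairs for relation 'contains'; matching pairs in alphabetical order:
(C, R): C contains R ✓
(K, R): K contains R ✓
(L, H): L contains H ✓
(L, J): L contains J ✓
(N, F): N contains F ✓
(N, J): N contains J ✓
(P, R): P contains R ✓
(Q, F): Q contains F ✓
(S, R): S contains R ✓
(U, H): U contains H ✓
(Z, F): Z contains F ✓
(Z, J): Z contains J ✓
(Z, Q): Z contains Q ✓
Count: 13.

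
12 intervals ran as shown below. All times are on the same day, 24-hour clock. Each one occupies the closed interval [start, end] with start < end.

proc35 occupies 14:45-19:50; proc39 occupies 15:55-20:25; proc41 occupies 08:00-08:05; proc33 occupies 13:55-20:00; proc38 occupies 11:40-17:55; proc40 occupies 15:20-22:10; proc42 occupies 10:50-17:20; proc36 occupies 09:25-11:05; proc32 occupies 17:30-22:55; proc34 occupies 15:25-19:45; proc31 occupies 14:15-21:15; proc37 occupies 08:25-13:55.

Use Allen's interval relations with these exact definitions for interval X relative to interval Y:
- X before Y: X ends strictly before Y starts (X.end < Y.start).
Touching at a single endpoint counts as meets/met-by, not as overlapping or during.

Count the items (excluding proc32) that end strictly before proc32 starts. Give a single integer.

Target proc32 = [17:30, 22:55].
proc31 [14:15, 21:15] → overlaps → no.
proc33 [13:55, 20:00] → overlaps → no.
proc34 [15:25, 19:45] → overlaps → no.
proc35 [14:45, 19:50] → overlaps → no.
proc36 [09:25, 11:05] → before → counts.
proc37 [08:25, 13:55] → before → counts.
proc38 [11:40, 17:55] → overlaps → no.
proc39 [15:55, 20:25] → overlaps → no.
proc40 [15:20, 22:10] → overlaps → no.
proc41 [08:00, 08:05] → before → counts.
proc42 [10:50, 17:20] → before → counts.
Total: 4.

4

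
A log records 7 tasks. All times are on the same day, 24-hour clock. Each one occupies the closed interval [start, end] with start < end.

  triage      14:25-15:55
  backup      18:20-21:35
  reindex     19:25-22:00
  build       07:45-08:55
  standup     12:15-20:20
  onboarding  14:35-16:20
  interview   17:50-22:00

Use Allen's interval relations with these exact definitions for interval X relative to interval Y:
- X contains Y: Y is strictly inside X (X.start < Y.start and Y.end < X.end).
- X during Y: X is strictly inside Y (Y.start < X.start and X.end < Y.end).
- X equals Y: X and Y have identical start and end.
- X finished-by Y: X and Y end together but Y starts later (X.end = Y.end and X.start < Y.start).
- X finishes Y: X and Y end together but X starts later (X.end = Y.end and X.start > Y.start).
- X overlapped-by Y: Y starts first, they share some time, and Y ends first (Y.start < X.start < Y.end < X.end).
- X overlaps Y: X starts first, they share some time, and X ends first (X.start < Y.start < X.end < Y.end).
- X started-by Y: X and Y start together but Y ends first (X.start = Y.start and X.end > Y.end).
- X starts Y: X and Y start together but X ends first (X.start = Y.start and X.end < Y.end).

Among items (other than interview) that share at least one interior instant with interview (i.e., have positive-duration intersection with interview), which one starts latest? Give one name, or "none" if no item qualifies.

reindex

Target interview = [17:50, 22:00].
backup [18:20, 21:35] → during → candidate.
build [07:45, 08:55] → before → excluded.
onboarding [14:35, 16:20] → before → excluded.
reindex [19:25, 22:00] → finishes → candidate.
standup [12:15, 20:20] → overlaps → candidate.
triage [14:25, 15:55] → before → excluded.
Among candidates, latest start is 19:25 → reindex.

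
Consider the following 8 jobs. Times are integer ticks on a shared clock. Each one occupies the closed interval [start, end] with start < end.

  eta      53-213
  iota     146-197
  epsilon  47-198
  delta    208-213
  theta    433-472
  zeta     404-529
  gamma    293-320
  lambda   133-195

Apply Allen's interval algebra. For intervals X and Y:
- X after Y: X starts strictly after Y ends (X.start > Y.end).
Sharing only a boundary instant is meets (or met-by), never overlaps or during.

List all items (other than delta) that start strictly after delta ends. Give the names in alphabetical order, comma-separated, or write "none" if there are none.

Target delta = [208, 213].
epsilon [47, 198] → before → no.
eta [53, 213] → finished-by → no.
gamma [293, 320] → after → yes.
iota [146, 197] → before → no.
lambda [133, 195] → before → no.
theta [433, 472] → after → yes.
zeta [404, 529] → after → yes.
Result: gamma, theta, zeta.

gamma, theta, zeta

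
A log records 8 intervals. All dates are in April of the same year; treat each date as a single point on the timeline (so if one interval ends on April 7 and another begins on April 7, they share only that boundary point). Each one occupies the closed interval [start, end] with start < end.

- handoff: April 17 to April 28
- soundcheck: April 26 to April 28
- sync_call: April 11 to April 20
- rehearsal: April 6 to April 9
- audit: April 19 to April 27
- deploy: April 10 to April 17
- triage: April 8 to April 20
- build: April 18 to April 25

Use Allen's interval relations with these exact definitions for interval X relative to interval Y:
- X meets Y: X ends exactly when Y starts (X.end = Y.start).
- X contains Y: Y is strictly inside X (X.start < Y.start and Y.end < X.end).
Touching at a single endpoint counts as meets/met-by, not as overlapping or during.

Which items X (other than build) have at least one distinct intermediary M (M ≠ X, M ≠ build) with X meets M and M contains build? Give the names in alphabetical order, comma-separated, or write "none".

deploy

Target build = [April 18, April 25].
Intermediaries M with M contains build: handoff.
Via handoff — items with X meets handoff: deploy.
Union: deploy.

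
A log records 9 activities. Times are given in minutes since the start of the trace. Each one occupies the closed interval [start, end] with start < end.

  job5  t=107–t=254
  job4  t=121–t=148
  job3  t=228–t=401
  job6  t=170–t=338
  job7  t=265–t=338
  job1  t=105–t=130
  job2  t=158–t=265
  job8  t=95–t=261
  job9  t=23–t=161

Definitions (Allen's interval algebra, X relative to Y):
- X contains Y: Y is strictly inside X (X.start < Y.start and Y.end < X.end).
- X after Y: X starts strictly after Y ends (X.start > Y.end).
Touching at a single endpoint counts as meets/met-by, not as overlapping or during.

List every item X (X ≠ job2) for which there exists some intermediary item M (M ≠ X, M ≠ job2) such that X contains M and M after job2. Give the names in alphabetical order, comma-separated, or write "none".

none

Target job2 = [t=158, t=265].
Intermediaries M with M after job2: none.
Union: none.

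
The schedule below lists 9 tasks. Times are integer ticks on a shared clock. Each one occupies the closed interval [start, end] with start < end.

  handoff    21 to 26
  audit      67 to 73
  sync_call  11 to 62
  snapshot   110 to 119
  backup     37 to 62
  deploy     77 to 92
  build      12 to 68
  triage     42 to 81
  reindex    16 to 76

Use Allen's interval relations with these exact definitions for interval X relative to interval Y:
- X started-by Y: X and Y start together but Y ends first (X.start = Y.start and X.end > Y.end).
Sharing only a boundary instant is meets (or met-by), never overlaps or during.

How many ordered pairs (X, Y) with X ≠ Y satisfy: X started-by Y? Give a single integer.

0

Checking all 72 ordered pairs for relation 'started-by'; matching pairs in alphabetical order:
No pair satisfies it.
Count: 0.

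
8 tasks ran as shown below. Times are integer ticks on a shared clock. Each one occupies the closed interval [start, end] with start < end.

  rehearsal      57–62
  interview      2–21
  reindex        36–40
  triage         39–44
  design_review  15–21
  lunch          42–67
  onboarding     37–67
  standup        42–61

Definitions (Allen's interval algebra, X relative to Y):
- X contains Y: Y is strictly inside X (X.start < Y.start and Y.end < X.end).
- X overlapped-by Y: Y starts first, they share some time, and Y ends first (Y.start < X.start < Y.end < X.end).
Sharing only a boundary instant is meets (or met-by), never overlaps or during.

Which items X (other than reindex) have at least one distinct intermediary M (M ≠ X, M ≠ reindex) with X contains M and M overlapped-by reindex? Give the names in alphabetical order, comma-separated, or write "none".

onboarding

Target reindex = [36, 40].
Intermediaries M with M overlapped-by reindex: onboarding, triage.
Via onboarding — items with X contains onboarding: none.
Via triage — items with X contains triage: onboarding.
Union: onboarding.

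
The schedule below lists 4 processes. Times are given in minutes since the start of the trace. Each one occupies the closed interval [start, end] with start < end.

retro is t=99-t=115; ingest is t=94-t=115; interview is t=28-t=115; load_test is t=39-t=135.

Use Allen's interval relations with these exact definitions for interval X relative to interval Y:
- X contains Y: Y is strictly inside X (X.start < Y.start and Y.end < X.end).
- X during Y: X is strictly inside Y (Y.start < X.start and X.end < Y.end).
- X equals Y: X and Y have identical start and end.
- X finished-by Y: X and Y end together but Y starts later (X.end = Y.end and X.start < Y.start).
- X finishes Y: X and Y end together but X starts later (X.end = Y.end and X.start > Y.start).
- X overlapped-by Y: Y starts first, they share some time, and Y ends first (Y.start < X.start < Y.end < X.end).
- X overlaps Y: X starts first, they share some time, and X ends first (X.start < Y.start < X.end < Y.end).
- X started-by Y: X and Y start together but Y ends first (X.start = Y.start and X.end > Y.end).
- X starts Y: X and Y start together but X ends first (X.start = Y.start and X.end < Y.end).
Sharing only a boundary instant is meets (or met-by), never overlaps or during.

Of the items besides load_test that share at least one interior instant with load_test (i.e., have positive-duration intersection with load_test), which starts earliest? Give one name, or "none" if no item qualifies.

Target load_test = [t=39, t=135].
ingest [t=94, t=115] → during → candidate.
interview [t=28, t=115] → overlaps → candidate.
retro [t=99, t=115] → during → candidate.
Among candidates, earliest start is t=28 → interview.

interview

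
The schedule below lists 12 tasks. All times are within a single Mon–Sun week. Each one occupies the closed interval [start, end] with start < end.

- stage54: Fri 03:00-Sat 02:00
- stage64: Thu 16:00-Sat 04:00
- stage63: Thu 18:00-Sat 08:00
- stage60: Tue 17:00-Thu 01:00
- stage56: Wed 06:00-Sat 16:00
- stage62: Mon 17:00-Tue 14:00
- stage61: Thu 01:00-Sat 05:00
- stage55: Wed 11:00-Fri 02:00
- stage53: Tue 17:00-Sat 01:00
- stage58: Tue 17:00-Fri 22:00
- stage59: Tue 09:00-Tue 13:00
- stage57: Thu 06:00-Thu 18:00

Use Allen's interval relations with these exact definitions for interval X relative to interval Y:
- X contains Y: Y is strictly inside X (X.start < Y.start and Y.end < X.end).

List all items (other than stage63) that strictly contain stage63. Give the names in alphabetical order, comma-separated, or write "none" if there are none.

Target stage63 = [Thu 18:00, Sat 08:00].
stage53 [Tue 17:00, Sat 01:00] → overlaps → no.
stage54 [Fri 03:00, Sat 02:00] → during → no.
stage55 [Wed 11:00, Fri 02:00] → overlaps → no.
stage56 [Wed 06:00, Sat 16:00] → contains → yes.
stage57 [Thu 06:00, Thu 18:00] → meets → no.
stage58 [Tue 17:00, Fri 22:00] → overlaps → no.
stage59 [Tue 09:00, Tue 13:00] → before → no.
stage60 [Tue 17:00, Thu 01:00] → before → no.
stage61 [Thu 01:00, Sat 05:00] → overlaps → no.
stage62 [Mon 17:00, Tue 14:00] → before → no.
stage64 [Thu 16:00, Sat 04:00] → overlaps → no.
Result: stage56.

stage56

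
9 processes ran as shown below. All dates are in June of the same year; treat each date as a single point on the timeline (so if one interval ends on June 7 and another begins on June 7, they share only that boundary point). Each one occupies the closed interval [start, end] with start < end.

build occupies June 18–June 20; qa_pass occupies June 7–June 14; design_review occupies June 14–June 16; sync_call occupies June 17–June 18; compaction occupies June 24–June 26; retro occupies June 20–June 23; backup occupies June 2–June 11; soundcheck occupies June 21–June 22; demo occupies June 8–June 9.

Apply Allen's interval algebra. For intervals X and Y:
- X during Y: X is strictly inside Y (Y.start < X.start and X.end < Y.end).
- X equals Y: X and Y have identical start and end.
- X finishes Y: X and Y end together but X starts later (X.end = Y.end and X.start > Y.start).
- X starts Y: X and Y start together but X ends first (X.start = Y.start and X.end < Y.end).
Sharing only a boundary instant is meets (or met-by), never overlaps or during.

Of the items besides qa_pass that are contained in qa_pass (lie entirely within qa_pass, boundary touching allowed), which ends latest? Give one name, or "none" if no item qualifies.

demo

Target qa_pass = [June 7, June 14].
backup [June 2, June 11] → overlaps → excluded.
build [June 18, June 20] → after → excluded.
compaction [June 24, June 26] → after → excluded.
demo [June 8, June 9] → during → candidate.
design_review [June 14, June 16] → met-by → excluded.
retro [June 20, June 23] → after → excluded.
soundcheck [June 21, June 22] → after → excluded.
sync_call [June 17, June 18] → after → excluded.
Among candidates, latest end is June 9 → demo.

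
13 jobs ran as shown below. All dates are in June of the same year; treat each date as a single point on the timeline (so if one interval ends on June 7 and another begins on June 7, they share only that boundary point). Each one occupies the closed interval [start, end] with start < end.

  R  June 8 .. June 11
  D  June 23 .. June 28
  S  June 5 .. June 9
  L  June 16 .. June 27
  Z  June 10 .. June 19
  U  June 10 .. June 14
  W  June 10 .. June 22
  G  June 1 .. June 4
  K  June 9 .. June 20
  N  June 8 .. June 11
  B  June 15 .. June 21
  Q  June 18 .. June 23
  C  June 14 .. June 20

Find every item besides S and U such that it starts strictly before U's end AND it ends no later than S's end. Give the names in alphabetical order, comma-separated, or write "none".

Conditions: its start is strictly before U's end (X.start < June 14) AND its end is no later than S's end (X.end <= June 9).
B: start June 15 < June 14? ✗; end June 21 <= June 9? ✗ → no.
C: start June 14 < June 14? ✗; end June 20 <= June 9? ✗ → no.
D: start June 23 < June 14? ✗; end June 28 <= June 9? ✗ → no.
G: start June 1 < June 14? ✓; end June 4 <= June 9? ✓ → yes.
K: start June 9 < June 14? ✓; end June 20 <= June 9? ✗ → no.
L: start June 16 < June 14? ✗; end June 27 <= June 9? ✗ → no.
N: start June 8 < June 14? ✓; end June 11 <= June 9? ✗ → no.
Q: start June 18 < June 14? ✗; end June 23 <= June 9? ✗ → no.
R: start June 8 < June 14? ✓; end June 11 <= June 9? ✗ → no.
W: start June 10 < June 14? ✓; end June 22 <= June 9? ✗ → no.
Z: start June 10 < June 14? ✓; end June 19 <= June 9? ✗ → no.
Result: G.

G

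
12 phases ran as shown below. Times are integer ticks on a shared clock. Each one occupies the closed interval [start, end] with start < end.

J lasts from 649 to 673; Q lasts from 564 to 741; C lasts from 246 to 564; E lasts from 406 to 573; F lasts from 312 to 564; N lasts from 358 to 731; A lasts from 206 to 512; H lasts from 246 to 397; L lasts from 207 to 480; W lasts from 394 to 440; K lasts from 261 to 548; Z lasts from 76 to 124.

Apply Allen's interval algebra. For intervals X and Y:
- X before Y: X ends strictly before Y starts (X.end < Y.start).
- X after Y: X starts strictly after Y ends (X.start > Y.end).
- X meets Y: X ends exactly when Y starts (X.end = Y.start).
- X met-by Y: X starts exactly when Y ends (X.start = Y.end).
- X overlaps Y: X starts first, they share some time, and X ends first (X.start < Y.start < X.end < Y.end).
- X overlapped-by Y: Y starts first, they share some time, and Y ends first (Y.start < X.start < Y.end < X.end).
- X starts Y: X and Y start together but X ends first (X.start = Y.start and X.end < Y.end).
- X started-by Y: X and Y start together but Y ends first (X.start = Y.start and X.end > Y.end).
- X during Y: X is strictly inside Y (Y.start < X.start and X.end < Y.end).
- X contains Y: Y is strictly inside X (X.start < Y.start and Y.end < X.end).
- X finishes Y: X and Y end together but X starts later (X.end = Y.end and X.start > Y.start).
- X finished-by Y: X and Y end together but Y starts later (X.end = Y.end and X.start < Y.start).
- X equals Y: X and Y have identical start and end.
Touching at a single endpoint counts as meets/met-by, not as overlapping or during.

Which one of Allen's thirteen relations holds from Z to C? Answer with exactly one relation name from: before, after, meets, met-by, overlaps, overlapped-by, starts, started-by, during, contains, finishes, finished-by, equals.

Z = [76, 124]; C = [246, 564].
Compare endpoints: Z.start < C.start, Z.start < C.end, Z.end < C.start, Z.end < C.end.
That pattern is 'before'.

before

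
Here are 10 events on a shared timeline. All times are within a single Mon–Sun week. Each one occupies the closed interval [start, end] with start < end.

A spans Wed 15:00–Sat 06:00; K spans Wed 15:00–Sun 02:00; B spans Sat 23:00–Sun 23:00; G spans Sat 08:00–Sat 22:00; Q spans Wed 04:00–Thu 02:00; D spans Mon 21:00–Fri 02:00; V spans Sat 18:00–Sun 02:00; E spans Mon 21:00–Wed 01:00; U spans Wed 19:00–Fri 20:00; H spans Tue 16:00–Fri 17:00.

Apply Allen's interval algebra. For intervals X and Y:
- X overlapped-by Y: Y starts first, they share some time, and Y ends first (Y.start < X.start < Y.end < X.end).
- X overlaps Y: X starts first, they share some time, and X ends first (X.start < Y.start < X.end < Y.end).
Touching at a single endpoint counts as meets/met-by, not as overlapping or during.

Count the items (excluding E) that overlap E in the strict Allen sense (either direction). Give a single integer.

Target E = [Mon 21:00, Wed 01:00].
A [Wed 15:00, Sat 06:00] → after → no.
B [Sat 23:00, Sun 23:00] → after → no.
D [Mon 21:00, Fri 02:00] → started-by → no.
G [Sat 08:00, Sat 22:00] → after → no.
H [Tue 16:00, Fri 17:00] → overlapped-by → counts.
K [Wed 15:00, Sun 02:00] → after → no.
Q [Wed 04:00, Thu 02:00] → after → no.
U [Wed 19:00, Fri 20:00] → after → no.
V [Sat 18:00, Sun 02:00] → after → no.
Total: 1.

1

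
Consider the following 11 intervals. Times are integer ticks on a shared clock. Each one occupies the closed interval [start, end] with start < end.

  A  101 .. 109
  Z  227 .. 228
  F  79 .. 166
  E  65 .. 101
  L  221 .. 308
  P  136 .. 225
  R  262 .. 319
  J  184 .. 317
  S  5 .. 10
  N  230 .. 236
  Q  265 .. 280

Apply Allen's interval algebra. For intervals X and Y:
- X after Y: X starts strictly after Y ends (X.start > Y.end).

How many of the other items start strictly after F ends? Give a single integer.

6

Target F = [79, 166].
A [101, 109] → during → no.
E [65, 101] → overlaps → no.
J [184, 317] → after → counts.
L [221, 308] → after → counts.
N [230, 236] → after → counts.
P [136, 225] → overlapped-by → no.
Q [265, 280] → after → counts.
R [262, 319] → after → counts.
S [5, 10] → before → no.
Z [227, 228] → after → counts.
Total: 6.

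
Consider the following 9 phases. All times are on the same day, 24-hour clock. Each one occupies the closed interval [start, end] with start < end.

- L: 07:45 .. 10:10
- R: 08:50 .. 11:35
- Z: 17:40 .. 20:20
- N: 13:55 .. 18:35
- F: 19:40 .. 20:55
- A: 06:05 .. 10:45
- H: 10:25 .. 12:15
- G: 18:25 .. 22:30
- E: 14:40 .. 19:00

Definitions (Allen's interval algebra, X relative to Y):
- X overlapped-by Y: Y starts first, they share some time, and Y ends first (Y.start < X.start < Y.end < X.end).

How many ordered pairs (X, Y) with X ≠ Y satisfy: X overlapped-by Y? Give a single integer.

Checking all 72 ordered pairs for relation 'overlapped-by'; matching pairs in alphabetical order:
(E, N): E overlapped-by N ✓
(F, Z): F overlapped-by Z ✓
(G, E): G overlapped-by E ✓
(G, N): G overlapped-by N ✓
(G, Z): G overlapped-by Z ✓
(H, A): H overlapped-by A ✓
(H, R): H overlapped-by R ✓
(R, A): R overlapped-by A ✓
(R, L): R overlapped-by L ✓
(Z, E): Z overlapped-by E ✓
(Z, N): Z overlapped-by N ✓
Count: 11.

11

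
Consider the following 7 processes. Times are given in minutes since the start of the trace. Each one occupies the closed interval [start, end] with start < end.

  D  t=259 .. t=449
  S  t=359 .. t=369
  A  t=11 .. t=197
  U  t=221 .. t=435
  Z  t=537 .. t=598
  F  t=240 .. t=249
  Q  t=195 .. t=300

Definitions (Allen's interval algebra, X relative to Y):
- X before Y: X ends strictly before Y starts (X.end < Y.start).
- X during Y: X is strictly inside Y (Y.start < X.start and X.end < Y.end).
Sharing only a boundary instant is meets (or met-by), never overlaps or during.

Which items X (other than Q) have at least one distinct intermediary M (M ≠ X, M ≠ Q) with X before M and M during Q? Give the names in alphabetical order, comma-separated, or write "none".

A

Target Q = [t=195, t=300].
Intermediaries M with M during Q: F.
Via F — items with X before F: A.
Union: A.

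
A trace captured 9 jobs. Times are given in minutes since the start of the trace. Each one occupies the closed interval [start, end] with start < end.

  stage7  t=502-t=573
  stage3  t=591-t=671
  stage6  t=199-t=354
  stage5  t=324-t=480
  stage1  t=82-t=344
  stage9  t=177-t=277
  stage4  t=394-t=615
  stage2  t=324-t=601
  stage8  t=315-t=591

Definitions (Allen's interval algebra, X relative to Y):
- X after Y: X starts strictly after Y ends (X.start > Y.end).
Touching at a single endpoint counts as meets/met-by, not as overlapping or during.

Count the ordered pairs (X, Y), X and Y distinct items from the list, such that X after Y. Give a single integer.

15

Checking all 72 ordered pairs for relation 'after'; matching pairs in alphabetical order:
(stage2, stage9): stage2 after stage9 ✓
(stage3, stage1): stage3 after stage1 ✓
(stage3, stage5): stage3 after stage5 ✓
(stage3, stage6): stage3 after stage6 ✓
(stage3, stage7): stage3 after stage7 ✓
(stage3, stage9): stage3 after stage9 ✓
(stage4, stage1): stage4 after stage1 ✓
(stage4, stage6): stage4 after stage6 ✓
(stage4, stage9): stage4 after stage9 ✓
(stage5, stage9): stage5 after stage9 ✓
(stage7, stage1): stage7 after stage1 ✓
(stage7, stage5): stage7 after stage5 ✓
(stage7, stage6): stage7 after stage6 ✓
(stage7, stage9): stage7 after stage9 ✓
(stage8, stage9): stage8 after stage9 ✓
Count: 15.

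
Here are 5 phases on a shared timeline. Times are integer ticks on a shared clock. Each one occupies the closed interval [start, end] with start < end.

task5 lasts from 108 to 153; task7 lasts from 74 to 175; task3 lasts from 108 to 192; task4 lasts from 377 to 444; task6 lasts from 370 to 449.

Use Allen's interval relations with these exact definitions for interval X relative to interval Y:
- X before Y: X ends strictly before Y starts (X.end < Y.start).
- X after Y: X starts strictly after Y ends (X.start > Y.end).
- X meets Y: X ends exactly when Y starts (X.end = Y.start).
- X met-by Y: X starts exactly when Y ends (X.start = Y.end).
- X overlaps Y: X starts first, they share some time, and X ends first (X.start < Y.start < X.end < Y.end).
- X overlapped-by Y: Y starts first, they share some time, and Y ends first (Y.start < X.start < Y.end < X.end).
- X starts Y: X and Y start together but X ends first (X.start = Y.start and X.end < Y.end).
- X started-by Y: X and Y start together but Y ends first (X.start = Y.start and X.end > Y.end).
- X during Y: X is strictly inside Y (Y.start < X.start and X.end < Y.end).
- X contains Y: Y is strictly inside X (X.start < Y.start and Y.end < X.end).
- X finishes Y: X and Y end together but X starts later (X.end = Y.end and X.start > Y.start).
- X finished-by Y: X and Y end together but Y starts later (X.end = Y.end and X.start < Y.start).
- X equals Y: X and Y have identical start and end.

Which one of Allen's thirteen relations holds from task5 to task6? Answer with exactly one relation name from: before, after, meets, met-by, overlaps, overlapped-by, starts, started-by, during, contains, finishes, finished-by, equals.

task5 = [108, 153]; task6 = [370, 449].
Compare endpoints: task5.start < task6.start, task5.start < task6.end, task5.end < task6.start, task5.end < task6.end.
That pattern is 'before'.

before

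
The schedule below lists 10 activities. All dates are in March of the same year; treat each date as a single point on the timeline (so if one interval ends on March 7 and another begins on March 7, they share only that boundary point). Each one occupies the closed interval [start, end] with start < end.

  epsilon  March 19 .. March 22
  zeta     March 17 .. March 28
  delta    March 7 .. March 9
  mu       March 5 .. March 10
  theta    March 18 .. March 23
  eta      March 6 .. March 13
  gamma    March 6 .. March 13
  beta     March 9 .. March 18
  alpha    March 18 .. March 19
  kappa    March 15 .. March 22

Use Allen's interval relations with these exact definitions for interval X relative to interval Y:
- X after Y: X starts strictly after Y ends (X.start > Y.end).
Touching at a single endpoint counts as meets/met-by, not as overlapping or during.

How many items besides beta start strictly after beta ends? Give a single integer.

Target beta = [March 9, March 18].
alpha [March 18, March 19] → met-by → no.
delta [March 7, March 9] → meets → no.
epsilon [March 19, March 22] → after → counts.
eta [March 6, March 13] → overlaps → no.
gamma [March 6, March 13] → overlaps → no.
kappa [March 15, March 22] → overlapped-by → no.
mu [March 5, March 10] → overlaps → no.
theta [March 18, March 23] → met-by → no.
zeta [March 17, March 28] → overlapped-by → no.
Total: 1.

1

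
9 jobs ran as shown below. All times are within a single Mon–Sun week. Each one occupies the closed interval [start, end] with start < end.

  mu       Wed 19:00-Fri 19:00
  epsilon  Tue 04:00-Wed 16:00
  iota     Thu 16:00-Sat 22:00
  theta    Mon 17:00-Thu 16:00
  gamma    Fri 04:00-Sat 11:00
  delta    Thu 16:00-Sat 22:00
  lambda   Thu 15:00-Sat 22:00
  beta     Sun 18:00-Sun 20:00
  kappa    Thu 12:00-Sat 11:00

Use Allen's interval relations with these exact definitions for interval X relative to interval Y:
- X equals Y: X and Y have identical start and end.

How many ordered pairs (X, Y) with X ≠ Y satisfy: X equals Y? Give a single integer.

Checking all 72 ordered pairs for relation 'equals'; matching pairs in alphabetical order:
(delta, iota): delta equals iota ✓
(iota, delta): iota equals delta ✓
Count: 2.

2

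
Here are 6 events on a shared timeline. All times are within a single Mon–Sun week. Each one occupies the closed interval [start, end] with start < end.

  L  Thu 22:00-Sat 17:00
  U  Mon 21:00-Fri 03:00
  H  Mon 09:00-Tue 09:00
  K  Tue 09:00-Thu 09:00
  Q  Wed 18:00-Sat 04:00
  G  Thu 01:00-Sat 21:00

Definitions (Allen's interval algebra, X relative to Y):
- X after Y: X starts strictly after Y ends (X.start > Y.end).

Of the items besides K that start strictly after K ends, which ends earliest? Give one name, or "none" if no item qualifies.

L

Target K = [Tue 09:00, Thu 09:00].
G [Thu 01:00, Sat 21:00] → overlapped-by → excluded.
H [Mon 09:00, Tue 09:00] → meets → excluded.
L [Thu 22:00, Sat 17:00] → after → candidate.
Q [Wed 18:00, Sat 04:00] → overlapped-by → excluded.
U [Mon 21:00, Fri 03:00] → contains → excluded.
Among candidates, earliest end is Sat 17:00 → L.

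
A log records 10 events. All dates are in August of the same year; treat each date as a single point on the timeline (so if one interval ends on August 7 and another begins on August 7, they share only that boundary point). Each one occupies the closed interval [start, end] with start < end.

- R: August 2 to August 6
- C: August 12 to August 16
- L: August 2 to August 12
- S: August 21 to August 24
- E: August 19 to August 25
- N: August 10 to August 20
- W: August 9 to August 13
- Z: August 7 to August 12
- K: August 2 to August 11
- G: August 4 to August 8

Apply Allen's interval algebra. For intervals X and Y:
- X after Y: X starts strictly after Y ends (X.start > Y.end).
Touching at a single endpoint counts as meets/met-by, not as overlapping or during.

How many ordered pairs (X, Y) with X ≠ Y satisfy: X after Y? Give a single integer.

23

Checking all 90 ordered pairs for relation 'after'; matching pairs in alphabetical order:
(C, G): C after G ✓
(C, K): C after K ✓
(C, R): C after R ✓
(E, C): E after C ✓
(E, G): E after G ✓
(E, K): E after K ✓
(E, L): E after L ✓
(E, R): E after R ✓
(E, W): E after W ✓
(E, Z): E after Z ✓
(N, G): N after G ✓
(N, R): N after R ✓
(S, C): S after C ✓
(S, G): S after G ✓
(S, K): S after K ✓
(S, L): S after L ✓
(S, N): S after N ✓
(S, R): S after R ✓
(S, W): S after W ✓
(S, Z): S after Z ✓
(W, G): W after G ✓
(W, R): W after R ✓
(Z, R): Z after R ✓
Count: 23.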